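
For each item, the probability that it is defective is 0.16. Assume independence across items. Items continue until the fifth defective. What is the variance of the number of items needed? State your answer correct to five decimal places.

164.06250

Y = total items until the fifth success; negative binomial with r=5, p=0.16.
Var(Y) = r(1−p)/p² = 5·0.84 / 0.16² = 164.0625000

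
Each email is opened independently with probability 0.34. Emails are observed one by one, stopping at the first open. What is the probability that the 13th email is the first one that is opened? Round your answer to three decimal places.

0.002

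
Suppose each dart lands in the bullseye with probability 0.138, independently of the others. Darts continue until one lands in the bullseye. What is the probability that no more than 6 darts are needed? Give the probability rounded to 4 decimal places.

0.5898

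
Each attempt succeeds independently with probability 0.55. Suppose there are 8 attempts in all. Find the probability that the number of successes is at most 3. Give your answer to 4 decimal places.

0.2604

X ~ Binomial(8, 0.55); P(X ≤ 3) = Σ C(8,k) p^k (1−p)^(8−k) over k:
  k=0: C(8,0)·0.55^0·0.45^8 = 0.001682
  k=1: C(8,1)·0.55^1·0.45^7 = 0.016441
  k=2: C(8,2)·0.55^2·0.45^6 = 0.070333
  k=3: C(8,3)·0.55^3·0.45^5 = 0.171925
Total = 0.260381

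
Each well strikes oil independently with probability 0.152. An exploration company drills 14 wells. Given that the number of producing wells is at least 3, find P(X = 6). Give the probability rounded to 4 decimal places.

X ~ Binomial(14, 0.152). Want P(X=6 | X≥3) = P(X=6) / P(X≥3).
P(X=6) = C(14,6)·0.152^6·0.848^8 = 0.009903
P(X≥3) = 1 − 0.099436 − 0.249527 − 0.290723 = 0.360315
Ratio = 0.009903 / 0.360315 = 0.027485

0.0275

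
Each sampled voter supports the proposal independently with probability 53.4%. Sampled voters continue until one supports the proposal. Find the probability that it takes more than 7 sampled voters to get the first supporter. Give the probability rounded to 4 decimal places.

0.0048

Y = number of sampled voters to the first success; geometric, p = 0.534.
P(Y > 7) = P(first 7 all fail) = (1−p)^7 = 0.004772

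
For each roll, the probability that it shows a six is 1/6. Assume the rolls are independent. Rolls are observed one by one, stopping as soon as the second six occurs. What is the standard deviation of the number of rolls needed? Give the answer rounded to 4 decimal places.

7.7460

Y = total rolls until the second success; negative binomial with r=2, p=0.166667.
SD(Y) = √[r(1−p)/p²] = √(60.000000) = 7.745967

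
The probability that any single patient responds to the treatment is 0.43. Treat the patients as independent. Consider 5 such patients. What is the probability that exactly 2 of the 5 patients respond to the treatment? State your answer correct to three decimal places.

X ~ Binomial(n=5, p=0.43).
P(X=2) = C(5,2) · p^2 · (1−p)^3
= 10 · 0.1849 · 0.18519 = 0.34242

0.342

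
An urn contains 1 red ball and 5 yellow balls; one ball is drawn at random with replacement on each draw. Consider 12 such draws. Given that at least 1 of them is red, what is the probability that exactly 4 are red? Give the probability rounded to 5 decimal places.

0.10005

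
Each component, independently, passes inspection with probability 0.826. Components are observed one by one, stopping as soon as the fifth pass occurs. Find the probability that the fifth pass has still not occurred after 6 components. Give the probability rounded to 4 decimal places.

Needing more than 6 components ⇔ fewer than 5 successes in the first 6. With X ~ Binomial(6, 0.826), P(Y > 6) = P(X ≤ 4).
  k=0: C(6,0)·0.826^0·0.174^6 = 0.000028
  k=1: C(6,1)·0.826^1·0.174^5 = 0.000790
  k=2: C(6,2)·0.826^2·0.174^4 = 0.009381
  k=3: C(6,3)·0.826^3·0.174^3 = 0.059377
  k=4: C(6,4)·0.826^4·0.174^2 = 0.211402
P(X ≤ 4) = 0.280979

0.2810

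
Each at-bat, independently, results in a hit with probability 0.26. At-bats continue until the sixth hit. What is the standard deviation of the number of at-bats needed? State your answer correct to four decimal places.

8.1043

Y = total at-bats until the sixth success; negative binomial with r=6, p=0.26.
SD(Y) = √[r(1−p)/p²] = √(65.680473) = 8.104349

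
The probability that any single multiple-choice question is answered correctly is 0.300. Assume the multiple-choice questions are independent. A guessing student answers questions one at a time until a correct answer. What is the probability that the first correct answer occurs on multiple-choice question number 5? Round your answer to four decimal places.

Geometric (trials to first success), p = 0.30.
P(Y = 5) = (1−p)^4 · p = 0.2401 · 0.30 = 0.072030

0.0720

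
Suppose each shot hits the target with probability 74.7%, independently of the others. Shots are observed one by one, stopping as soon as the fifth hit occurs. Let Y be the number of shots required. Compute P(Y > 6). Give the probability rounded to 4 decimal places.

Needing more than 6 shots ⇔ fewer than 5 successes in the first 6. With X ~ Binomial(6, 0.747), P(Y > 6) = P(X ≤ 4).
  k=0: C(6,0)·0.747^0·0.253^6 = 0.000262
  k=1: C(6,1)·0.747^1·0.253^5 = 0.004646
  k=2: C(6,2)·0.747^2·0.253^4 = 0.034294
  k=3: C(6,3)·0.747^3·0.253^3 = 0.135006
  k=4: C(6,4)·0.747^4·0.253^2 = 0.298961
P(X ≤ 4) = 0.473169

0.4732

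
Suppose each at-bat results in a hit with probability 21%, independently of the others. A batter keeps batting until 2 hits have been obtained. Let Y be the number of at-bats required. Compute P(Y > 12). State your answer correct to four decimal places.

0.2476

Needing more than 12 at-bats ⇔ fewer than 2 successes in the first 12. With X ~ Binomial(12, 0.21), P(Y > 12) = P(X ≤ 1).
  k=0: C(12,0)·0.21^0·0.79^12 = 0.059092
  k=1: C(12,1)·0.21^1·0.79^11 = 0.188494
P(X ≤ 1) = 0.247586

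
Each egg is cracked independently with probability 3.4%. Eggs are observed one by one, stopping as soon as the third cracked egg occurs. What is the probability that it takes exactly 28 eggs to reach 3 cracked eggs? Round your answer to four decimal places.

Y = trial on which the third success occurs; negative binomial, r=3, p=0.034.
P(Y=28) = C(27,2) · p^3 · (1−p)^25
= 351 · 3.9304e-05 · 0.42114 = 0.005810

0.0058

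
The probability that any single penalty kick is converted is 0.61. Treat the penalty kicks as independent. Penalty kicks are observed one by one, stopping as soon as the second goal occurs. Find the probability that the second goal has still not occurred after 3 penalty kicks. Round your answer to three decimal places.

Needing more than 3 penalty kicks ⇔ fewer than 2 successes in the first 3. With X ~ Binomial(3, 0.61), P(Y > 3) = P(X ≤ 1).
  k=0: C(3,0)·0.61^0·0.39^3 = 0.05932
  k=1: C(3,1)·0.61^1·0.39^2 = 0.27834
P(X ≤ 1) = 0.33766

0.338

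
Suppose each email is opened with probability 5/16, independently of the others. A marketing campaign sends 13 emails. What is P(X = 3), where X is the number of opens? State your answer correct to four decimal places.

0.2059

X ~ Binomial(n=13, p=0.3125).
P(X=3) = C(13,3) · p^3 · (1−p)^10
= 286 · 0.030518 · 0.02359 = 0.205894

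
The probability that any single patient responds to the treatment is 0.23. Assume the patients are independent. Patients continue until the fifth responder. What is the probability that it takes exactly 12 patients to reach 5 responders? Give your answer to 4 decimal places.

Y = trial on which the fifth success occurs; negative binomial, r=5, p=0.23.
P(Y=12) = C(11,4) · p^5 · (1−p)^7
= 330 · 0.00064363 · 0.16049 = 0.034087

0.0341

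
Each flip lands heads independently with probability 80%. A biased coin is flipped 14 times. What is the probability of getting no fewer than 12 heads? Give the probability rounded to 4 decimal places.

0.4481

X ~ Binomial(14, 0.80); P(X ≥ 12) = Σ C(14,k) p^k (1−p)^(14−k) over k:
  k=12: C(14,12)·0.80^12·0.20^2 = 0.250139
  k=13: C(14,13)·0.80^13·0.20^1 = 0.153932
  k=14: C(14,14)·0.80^14·0.20^0 = 0.043980
Total = 0.448051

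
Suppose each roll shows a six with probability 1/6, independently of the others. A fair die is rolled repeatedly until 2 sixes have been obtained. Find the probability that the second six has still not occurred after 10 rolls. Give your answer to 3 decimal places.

0.485

Needing more than 10 rolls ⇔ fewer than 2 successes in the first 10. With X ~ Binomial(10, 0.166667), P(Y > 10) = P(X ≤ 1).
  k=0: C(10,0)·0.166667^0·0.833333^10 = 0.16151
  k=1: C(10,1)·0.166667^1·0.833333^9 = 0.32301
P(X ≤ 1) = 0.48452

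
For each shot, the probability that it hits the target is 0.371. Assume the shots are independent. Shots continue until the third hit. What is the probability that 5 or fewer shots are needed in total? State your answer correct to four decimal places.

Finishing within 5 shots ⇔ at least 3 successes in the first 5. With X ~ Binomial(5, 0.371), P(Y ≤ 5) = 1 − P(X ≤ 2).
  k=0: C(5,0)·0.371^0·0.629^5 = 0.098459
  k=1: C(5,1)·0.371^1·0.629^4 = 0.290366
  k=2: C(5,2)·0.371^2·0.629^3 = 0.342531
1 − 0.731356 = 0.268644

0.2686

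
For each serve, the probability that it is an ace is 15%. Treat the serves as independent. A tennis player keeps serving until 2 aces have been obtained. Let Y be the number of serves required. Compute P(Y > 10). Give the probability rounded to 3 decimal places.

0.544

Needing more than 10 serves ⇔ fewer than 2 successes in the first 10. With X ~ Binomial(10, 0.15), P(Y > 10) = P(X ≤ 1).
  k=0: C(10,0)·0.15^0·0.85^10 = 0.19687
  k=1: C(10,1)·0.15^1·0.85^9 = 0.34743
P(X ≤ 1) = 0.54430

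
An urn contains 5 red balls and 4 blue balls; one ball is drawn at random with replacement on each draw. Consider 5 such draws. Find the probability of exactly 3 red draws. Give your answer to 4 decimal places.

0.3387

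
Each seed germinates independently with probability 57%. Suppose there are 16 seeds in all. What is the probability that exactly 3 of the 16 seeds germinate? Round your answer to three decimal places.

X ~ Binomial(n=16, p=0.57).
P(X=3) = C(16,3) · p^3 · (1−p)^13
= 560 · 0.18519 · 1.7183e-05 = 0.00178

0.002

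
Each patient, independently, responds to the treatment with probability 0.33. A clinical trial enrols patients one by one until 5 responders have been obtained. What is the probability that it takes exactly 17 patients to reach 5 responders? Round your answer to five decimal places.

0.05828

Y = trial on which the fifth success occurs; negative binomial, r=5, p=0.33.
P(Y=17) = C(16,4) · p^5 · (1−p)^12
= 1820 · 0.0039135 · 0.0081827 = 0.0582826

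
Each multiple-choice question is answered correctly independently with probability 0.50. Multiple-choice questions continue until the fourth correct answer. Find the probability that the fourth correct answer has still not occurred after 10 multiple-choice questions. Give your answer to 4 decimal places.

0.1719

Needing more than 10 multiple-choice questions ⇔ fewer than 4 successes in the first 10. With X ~ Binomial(10, 0.50), P(Y > 10) = P(X ≤ 3).
  k=0: C(10,0)·0.50^0·0.50^10 = 0.000977
  k=1: C(10,1)·0.50^1·0.50^9 = 0.009766
  k=2: C(10,2)·0.50^2·0.50^8 = 0.043945
  k=3: C(10,3)·0.50^3·0.50^7 = 0.117188
P(X ≤ 3) = 0.171875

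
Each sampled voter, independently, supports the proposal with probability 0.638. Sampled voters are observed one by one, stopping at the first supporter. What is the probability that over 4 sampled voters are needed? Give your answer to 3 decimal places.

0.017

Y = number of sampled voters to the first success; geometric, p = 0.638.
P(Y > 4) = P(first 4 all fail) = (1−p)^4 = 0.01717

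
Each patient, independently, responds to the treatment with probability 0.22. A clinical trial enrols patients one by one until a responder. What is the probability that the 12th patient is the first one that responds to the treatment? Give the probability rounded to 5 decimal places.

0.01430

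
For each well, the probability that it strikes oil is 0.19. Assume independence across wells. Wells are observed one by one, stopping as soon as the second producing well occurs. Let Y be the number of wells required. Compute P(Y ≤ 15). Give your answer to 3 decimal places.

Finishing within 15 wells ⇔ at least 2 successes in the first 15. With X ~ Binomial(15, 0.19), P(Y ≤ 15) = 1 − P(X ≤ 1).
  k=0: C(15,0)·0.19^0·0.81^15 = 0.04239
  k=1: C(15,1)·0.19^1·0.81^14 = 0.14915
1 − 0.19155 = 0.80845

0.808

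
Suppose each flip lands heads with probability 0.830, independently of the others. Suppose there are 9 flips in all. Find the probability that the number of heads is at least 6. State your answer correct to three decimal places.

0.949

X ~ Binomial(9, 0.83); P(X ≥ 6) = Σ C(9,k) p^k (1−p)^(9−k) over k:
  k=6: C(9,6)·0.83^6·0.17^3 = 0.13493
  k=7: C(9,7)·0.83^7·0.17^2 = 0.28232
  k=8: C(9,8)·0.83^8·0.17^1 = 0.34460
  k=9: C(9,9)·0.83^9·0.17^0 = 0.18694
Total = 0.94879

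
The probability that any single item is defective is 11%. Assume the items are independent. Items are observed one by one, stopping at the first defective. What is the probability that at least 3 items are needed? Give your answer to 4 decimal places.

Y = number of items to the first success; geometric, p = 0.11.
P(Y > 2) = P(first 2 all fail) = (1−p)^2 = 0.792100

0.7921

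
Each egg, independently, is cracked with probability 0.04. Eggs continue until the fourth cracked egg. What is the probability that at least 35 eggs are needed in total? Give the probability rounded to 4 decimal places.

0.9543

Needing more than 34 eggs ⇔ fewer than 4 successes in the first 34. With X ~ Binomial(34, 0.04), P(Y > 34) = P(X ≤ 3).
  k=0: C(34,0)·0.04^0·0.96^34 = 0.249587
  k=1: C(34,1)·0.04^1·0.96^33 = 0.353582
  k=2: C(34,2)·0.04^2·0.96^32 = 0.243087
  k=3: C(34,3)·0.04^3·0.96^31 = 0.108039
P(X ≤ 3) = 0.954295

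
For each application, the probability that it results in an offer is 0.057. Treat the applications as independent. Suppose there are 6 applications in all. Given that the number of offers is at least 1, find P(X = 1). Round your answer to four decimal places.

0.8592

X ~ Binomial(6, 0.057). Want P(X=1 | X≥1) = P(X=1) / P(X≥1).
P(X=1) = C(6,1)·0.057^1·0.943^5 = 0.255026
P(X≥1) = 1 − 0.703186 = 0.296814
Ratio = 0.255026 / 0.296814 = 0.859211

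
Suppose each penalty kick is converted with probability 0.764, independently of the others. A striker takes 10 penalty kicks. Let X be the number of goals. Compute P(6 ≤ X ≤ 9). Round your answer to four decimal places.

X ~ Binomial(10, 0.764); P(6 ≤ X ≤ 9) = Σ C(10,k) p^k (1−p)^(10−k) over k:
  k=6: C(10,6)·0.764^6·0.236^4 = 0.129547
  k=7: C(10,7)·0.764^7·0.236^3 = 0.239646
  k=8: C(10,8)·0.764^8·0.236^2 = 0.290927
  k=9: C(10,9)·0.764^9·0.236^1 = 0.209292
Total = 0.869412

0.8694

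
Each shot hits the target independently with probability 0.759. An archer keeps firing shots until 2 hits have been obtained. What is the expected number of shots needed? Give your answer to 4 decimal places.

Y = total shots until the second success; negative binomial with r=2, p=0.759.
E[Y] = r / p = 2 / 0.759 = 2.635046

2.6350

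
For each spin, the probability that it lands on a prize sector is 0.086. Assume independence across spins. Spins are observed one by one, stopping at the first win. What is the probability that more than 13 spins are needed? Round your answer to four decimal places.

0.3107

Y = number of spins to the first success; geometric, p = 0.086.
P(Y > 13) = P(first 13 all fail) = (1−p)^13 = 0.310671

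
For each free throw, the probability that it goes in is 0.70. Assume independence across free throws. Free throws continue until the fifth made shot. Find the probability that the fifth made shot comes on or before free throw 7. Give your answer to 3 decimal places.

0.647

Finishing within 7 free throws ⇔ at least 5 successes in the first 7. With X ~ Binomial(7, 0.70), P(Y ≤ 7) = 1 − P(X ≤ 4).
  k=0: C(7,0)·0.70^0·0.30^7 = 0.00022
  k=1: C(7,1)·0.70^1·0.30^6 = 0.00357
  k=2: C(7,2)·0.70^2·0.30^5 = 0.02500
  k=3: C(7,3)·0.70^3·0.30^4 = 0.09724
  k=4: C(7,4)·0.70^4·0.30^3 = 0.22689
1 − 0.35293 = 0.64707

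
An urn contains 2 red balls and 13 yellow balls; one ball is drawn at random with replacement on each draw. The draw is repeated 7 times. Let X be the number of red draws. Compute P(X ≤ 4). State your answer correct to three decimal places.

X ~ Binomial(7, 0.133333); P(X ≤ 4) = Σ C(7,k) p^k (1−p)^(7−k) over k:
  k=0: C(7,0)·0.133333^0·0.866667^7 = 0.36725
  k=1: C(7,1)·0.133333^1·0.866667^6 = 0.39550
  k=2: C(7,2)·0.133333^2·0.866667^5 = 0.18254
  k=3: C(7,3)·0.133333^3·0.866667^4 = 0.04681
  k=4: C(7,4)·0.133333^4·0.866667^3 = 0.00720
Total = 0.99930

0.999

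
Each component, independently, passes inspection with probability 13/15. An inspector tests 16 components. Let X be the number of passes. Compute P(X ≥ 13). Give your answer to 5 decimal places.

X ~ Binomial(16, 0.866667); P(X ≥ 13) = Σ C(16,k) p^k (1−p)^(16−k) over k:
  k=13: C(16,13)·0.866667^13·0.133333^3 = 0.2065768
  k=14: C(16,14)·0.866667^14·0.133333^2 = 0.2877319
  k=15: C(16,15)·0.866667^15·0.133333^1 = 0.2493677
  k=16: C(16,16)·0.866667^16·0.133333^0 = 0.1013056
Total = 0.8449819

0.84498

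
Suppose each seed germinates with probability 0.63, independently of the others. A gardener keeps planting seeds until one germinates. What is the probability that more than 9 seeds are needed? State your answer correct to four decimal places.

0.0001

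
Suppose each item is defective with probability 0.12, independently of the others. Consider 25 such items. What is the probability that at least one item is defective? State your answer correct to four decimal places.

0.9591

P(at least one) = 1 − P(none) = 1 − (1 − 0.12)^25
= 1 − 0.040932 = 0.959068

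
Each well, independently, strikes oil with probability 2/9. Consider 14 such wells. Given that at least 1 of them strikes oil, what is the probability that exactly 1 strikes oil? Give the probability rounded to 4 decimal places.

0.1222

X ~ Binomial(14, 0.222222). Want P(X=1 | X≥1) = P(X=1) / P(X≥1).
P(X=1) = C(14,1)·0.222222^1·0.777778^13 = 0.118587
P(X≥1) = 1 − 0.029647 = 0.970353
Ratio = 0.118587 / 0.970353 = 0.122210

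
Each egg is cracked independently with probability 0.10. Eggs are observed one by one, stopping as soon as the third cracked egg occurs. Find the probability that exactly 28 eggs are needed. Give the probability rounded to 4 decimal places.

0.0252

Y = trial on which the third success occurs; negative binomial, r=3, p=0.10.
P(Y=28) = C(27,2) · p^3 · (1−p)^25
= 351 · 0.001 · 0.07179 = 0.025198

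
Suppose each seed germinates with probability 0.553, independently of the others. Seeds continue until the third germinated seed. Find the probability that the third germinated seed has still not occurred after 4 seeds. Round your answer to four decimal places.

Needing more than 4 seeds ⇔ fewer than 3 successes in the first 4. With X ~ Binomial(4, 0.553), P(Y > 4) = P(X ≤ 2).
  k=0: C(4,0)·0.553^0·0.447^4 = 0.039924
  k=1: C(4,1)·0.553^1·0.447^3 = 0.197564
  k=2: C(4,2)·0.553^2·0.447^2 = 0.366620
P(X ≤ 2) = 0.604108

0.6041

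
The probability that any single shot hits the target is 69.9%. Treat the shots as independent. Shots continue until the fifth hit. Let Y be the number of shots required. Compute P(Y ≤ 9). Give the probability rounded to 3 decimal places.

0.900

Finishing within 9 shots ⇔ at least 5 successes in the first 9. With X ~ Binomial(9, 0.699), P(Y ≤ 9) = 1 − P(X ≤ 4).
  k=0: C(9,0)·0.699^0·0.301^9 = 0.00002
  k=1: C(9,1)·0.699^1·0.301^8 = 0.00042
  k=2: C(9,2)·0.699^2·0.301^7 = 0.00394
  k=3: C(9,3)·0.699^3·0.301^6 = 0.02134
  k=4: C(9,4)·0.699^4·0.301^5 = 0.07432
1 − 0.10004 = 0.89996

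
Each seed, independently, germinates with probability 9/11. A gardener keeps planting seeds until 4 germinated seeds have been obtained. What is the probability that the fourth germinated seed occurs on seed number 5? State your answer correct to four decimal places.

0.3259

Y = trial on which the fourth success occurs; negative binomial, r=4, p=0.818182.
P(Y=5) = C(4,3) · p^4 · (1−p)^1
= 4 · 0.44813 · 0.18182 = 0.325909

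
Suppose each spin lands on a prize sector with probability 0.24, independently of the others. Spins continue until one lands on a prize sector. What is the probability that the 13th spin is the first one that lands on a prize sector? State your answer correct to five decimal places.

Geometric (trials to first success), p = 0.24.
P(Y = 13) = (1−p)^12 · p = 0.037133 · 0.24 = 0.0089120

0.00891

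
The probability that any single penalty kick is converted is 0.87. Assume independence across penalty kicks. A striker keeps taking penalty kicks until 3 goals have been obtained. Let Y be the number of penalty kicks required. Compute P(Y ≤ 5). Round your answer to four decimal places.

Finishing within 5 penalty kicks ⇔ at least 3 successes in the first 5. With X ~ Binomial(5, 0.87), P(Y ≤ 5) = 1 − P(X ≤ 2).
  k=0: C(5,0)·0.87^0·0.13^5 = 0.000037
  k=1: C(5,1)·0.87^1·0.13^4 = 0.001242
  k=2: C(5,2)·0.87^2·0.13^3 = 0.016629
1 − 0.017909 = 0.982091

0.9821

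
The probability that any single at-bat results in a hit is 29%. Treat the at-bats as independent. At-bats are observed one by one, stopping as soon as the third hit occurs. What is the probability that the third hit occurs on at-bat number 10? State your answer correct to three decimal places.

Y = trial on which the third success occurs; negative binomial, r=3, p=0.29.
P(Y=10) = C(9,2) · p^3 · (1−p)^7
= 36 · 0.024389 · 0.090951 = 0.07986

0.080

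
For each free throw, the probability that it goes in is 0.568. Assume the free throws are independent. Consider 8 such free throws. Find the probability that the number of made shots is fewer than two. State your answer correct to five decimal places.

0.01397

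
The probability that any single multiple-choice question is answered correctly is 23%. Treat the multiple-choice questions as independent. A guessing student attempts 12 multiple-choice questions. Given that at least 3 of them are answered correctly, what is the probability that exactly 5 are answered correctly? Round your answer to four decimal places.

0.1501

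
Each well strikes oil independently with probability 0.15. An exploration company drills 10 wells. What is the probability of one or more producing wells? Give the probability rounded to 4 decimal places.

0.8031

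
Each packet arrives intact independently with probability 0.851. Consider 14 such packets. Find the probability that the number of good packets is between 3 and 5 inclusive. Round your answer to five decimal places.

0.00004

X ~ Binomial(14, 0.851); P(3 ≤ X ≤ 5) = Σ C(14,k) p^k (1−p)^(14−k) over k:
  k=3: C(14,3)·0.851^3·0.149^11 = 0.0000002
  k=4: C(14,4)·0.851^4·0.149^10 = 0.0000028
  k=5: C(14,5)·0.851^5·0.149^9 = 0.0000323
Total = 0.0000354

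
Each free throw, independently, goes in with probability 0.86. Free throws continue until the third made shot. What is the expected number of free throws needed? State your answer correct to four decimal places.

3.4884

Y = total free throws until the third success; negative binomial with r=3, p=0.86.
E[Y] = r / p = 3 / 0.86 = 3.488372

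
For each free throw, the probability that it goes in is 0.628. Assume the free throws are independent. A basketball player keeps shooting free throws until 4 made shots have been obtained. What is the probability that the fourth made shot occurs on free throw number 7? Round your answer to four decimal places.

0.1601

Y = trial on which the fourth success occurs; negative binomial, r=4, p=0.628.
P(Y=7) = C(6,3) · p^4 · (1−p)^3
= 20 · 0.15554 · 0.051479 = 0.160139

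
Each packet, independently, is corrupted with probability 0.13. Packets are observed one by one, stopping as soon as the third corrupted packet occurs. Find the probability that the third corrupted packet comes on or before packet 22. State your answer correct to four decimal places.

0.5588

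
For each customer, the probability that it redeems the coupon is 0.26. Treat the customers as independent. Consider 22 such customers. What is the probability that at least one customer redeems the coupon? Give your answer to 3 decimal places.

P(at least one) = 1 − P(none) = 1 − (1 − 0.26)^22
= 1 − 0.00133 = 0.99867

0.999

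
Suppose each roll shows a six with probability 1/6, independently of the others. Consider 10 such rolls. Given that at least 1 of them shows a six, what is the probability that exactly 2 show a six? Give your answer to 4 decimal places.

0.3467

X ~ Binomial(10, 0.166667). Want P(X=2 | X≥1) = P(X=2) / P(X≥1).
P(X=2) = C(10,2)·0.166667^2·0.833333^8 = 0.290710
P(X≥1) = 1 − 0.161506 = 0.838494
Ratio = 0.290710 / 0.838494 = 0.346705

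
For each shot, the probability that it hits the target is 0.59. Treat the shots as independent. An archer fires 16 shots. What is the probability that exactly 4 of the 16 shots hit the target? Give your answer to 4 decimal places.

0.0050

X ~ Binomial(n=16, p=0.59).
P(X=4) = C(16,4) · p^4 · (1−p)^12
= 1820 · 0.12117 · 2.2563e-05 = 0.004976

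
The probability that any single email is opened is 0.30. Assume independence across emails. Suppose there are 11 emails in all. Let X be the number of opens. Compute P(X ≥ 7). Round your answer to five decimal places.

X ~ Binomial(11, 0.30); P(X ≥ 7) = Σ C(11,k) p^k (1−p)^(11−k) over k:
  k=7: C(11,7)·0.30^7·0.70^4 = 0.0173283
  k=8: C(11,8)·0.30^8·0.70^3 = 0.0037132
  k=9: C(11,9)·0.30^9·0.70^2 = 0.0005305
  k=10: C(11,10)·0.30^10·0.70^1 = 0.0000455
  k=11: C(11,11)·0.30^11·0.70^0 = 0.0000018
Total = 0.0216192

0.02162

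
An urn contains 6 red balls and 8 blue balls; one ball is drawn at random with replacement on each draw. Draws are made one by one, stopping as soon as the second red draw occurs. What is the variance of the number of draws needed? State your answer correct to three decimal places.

6.222

Y = total draws until the second success; negative binomial with r=2, p=0.428571.
Var(Y) = r(1−p)/p² = 2·0.571429 / 0.428571² = 6.22222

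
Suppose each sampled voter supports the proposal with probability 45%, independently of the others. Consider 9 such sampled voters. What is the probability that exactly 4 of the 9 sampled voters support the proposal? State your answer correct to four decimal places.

X ~ Binomial(n=9, p=0.45).
P(X=4) = C(9,4) · p^4 · (1−p)^5
= 126 · 0.041006 · 0.050328 = 0.260036

0.2600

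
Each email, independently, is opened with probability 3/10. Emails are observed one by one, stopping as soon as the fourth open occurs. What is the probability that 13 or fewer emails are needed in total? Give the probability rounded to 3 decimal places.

Finishing within 13 emails ⇔ at least 4 successes in the first 13. With X ~ Binomial(13, 0.30), P(Y ≤ 13) = 1 − P(X ≤ 3).
  k=0: C(13,0)·0.30^0·0.70^13 = 0.00969
  k=1: C(13,1)·0.30^1·0.70^12 = 0.05398
  k=2: C(13,2)·0.30^2·0.70^11 = 0.13881
  k=3: C(13,3)·0.30^3·0.70^10 = 0.21813
1 − 0.42061 = 0.57939

0.579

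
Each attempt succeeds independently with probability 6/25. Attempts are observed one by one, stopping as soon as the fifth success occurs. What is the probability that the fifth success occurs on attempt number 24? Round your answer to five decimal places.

Y = trial on which the fifth success occurs; negative binomial, r=5, p=0.24.
P(Y=24) = C(23,4) · p^5 · (1−p)^19
= 8855 · 0.00079626 · 0.0054382 = 0.0383445

0.03834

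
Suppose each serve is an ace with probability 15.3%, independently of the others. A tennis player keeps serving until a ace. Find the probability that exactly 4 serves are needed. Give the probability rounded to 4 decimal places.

0.0930

Geometric (trials to first success), p = 0.153.
P(Y = 4) = (1−p)^3 · p = 0.60765 · 0.153 = 0.092970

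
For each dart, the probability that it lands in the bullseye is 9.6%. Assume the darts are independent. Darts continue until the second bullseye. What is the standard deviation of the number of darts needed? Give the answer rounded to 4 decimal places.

14.0064

Y = total darts until the second success; negative binomial with r=2, p=0.096.
SD(Y) = √[r(1−p)/p²] = √(196.180556) = 14.006447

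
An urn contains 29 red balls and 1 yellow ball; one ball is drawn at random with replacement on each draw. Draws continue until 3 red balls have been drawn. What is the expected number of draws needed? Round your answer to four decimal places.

3.1034

Y = total draws until the third success; negative binomial with r=3, p=0.966667.
E[Y] = r / p = 3 / 0.966667 = 3.103448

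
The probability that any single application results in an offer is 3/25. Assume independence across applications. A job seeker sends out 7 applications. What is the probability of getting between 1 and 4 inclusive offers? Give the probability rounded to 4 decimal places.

0.5909

X ~ Binomial(7, 0.12); P(1 ≤ X ≤ 4) = Σ C(7,k) p^k (1−p)^(7−k) over k:
  k=1: C(7,1)·0.12^1·0.88^6 = 0.390099
  k=2: C(7,2)·0.12^2·0.88^5 = 0.159586
  k=3: C(7,3)·0.12^3·0.88^4 = 0.036270
  k=4: C(7,4)·0.12^4·0.88^3 = 0.004946
Total = 0.590901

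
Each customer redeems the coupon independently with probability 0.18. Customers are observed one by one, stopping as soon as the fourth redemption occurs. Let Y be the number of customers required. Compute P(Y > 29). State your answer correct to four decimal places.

Needing more than 29 customers ⇔ fewer than 4 successes in the first 29. With X ~ Binomial(29, 0.18), P(Y > 29) = P(X ≤ 3).
  k=0: C(29,0)·0.18^0·0.82^29 = 0.003167
  k=1: C(29,1)·0.18^1·0.82^28 = 0.020159
  k=2: C(29,2)·0.18^2·0.82^27 = 0.061951
  k=3: C(29,3)·0.18^3·0.82^26 = 0.122390
P(X ≤ 3) = 0.207666

0.2077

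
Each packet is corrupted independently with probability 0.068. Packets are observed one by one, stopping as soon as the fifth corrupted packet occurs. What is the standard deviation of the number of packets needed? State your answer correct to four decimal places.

31.7456

Y = total packets until the fifth success; negative binomial with r=5, p=0.068.
SD(Y) = √[r(1−p)/p²] = √(1007.785467) = 31.745637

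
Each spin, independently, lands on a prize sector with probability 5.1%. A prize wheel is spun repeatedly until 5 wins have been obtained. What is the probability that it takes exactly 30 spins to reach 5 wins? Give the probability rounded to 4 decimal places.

Y = trial on which the fifth success occurs; negative binomial, r=5, p=0.051.
P(Y=30) = C(29,4) · p^5 · (1−p)^25
= 23751 · 3.4503e-07 · 0.27018 = 0.002214

0.0022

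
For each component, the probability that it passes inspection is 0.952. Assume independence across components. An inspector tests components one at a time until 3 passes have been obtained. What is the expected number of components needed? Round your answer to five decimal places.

Y = total components until the third success; negative binomial with r=3, p=0.952.
E[Y] = r / p = 3 / 0.952 = 3.1512605

3.15126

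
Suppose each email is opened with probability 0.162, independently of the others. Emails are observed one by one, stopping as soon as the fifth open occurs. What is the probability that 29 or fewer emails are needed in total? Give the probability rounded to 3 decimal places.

Finishing within 29 emails ⇔ at least 5 successes in the first 29. With X ~ Binomial(29, 0.162), P(Y ≤ 29) = 1 − P(X ≤ 4).
  k=0: C(29,0)·0.162^0·0.838^29 = 0.00594
  k=1: C(29,1)·0.162^1·0.838^28 = 0.03332
  k=2: C(29,2)·0.162^2·0.838^27 = 0.09019
  k=3: C(29,3)·0.162^3·0.838^26 = 0.15691
  k=4: C(29,4)·0.162^4·0.838^25 = 0.19717
1 − 0.48354 = 0.51646

0.516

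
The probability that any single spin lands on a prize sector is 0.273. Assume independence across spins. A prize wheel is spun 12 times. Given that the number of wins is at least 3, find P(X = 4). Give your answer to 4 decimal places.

0.3169

X ~ Binomial(12, 0.273). Want P(X=4 | X≥3) = P(X=4) / P(X≥3).
P(X=4) = C(12,4)·0.273^4·0.727^8 = 0.214551
P(X≥3) = 1 − 0.021798 − 0.098225 − 0.202868 = 0.677109
Ratio = 0.214551 / 0.677109 = 0.316864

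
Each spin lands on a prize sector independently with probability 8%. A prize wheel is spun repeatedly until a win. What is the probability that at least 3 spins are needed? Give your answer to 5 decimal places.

0.84640

Y = number of spins to the first success; geometric, p = 0.08.
P(Y > 2) = P(first 2 all fail) = (1−p)^2 = 0.8464000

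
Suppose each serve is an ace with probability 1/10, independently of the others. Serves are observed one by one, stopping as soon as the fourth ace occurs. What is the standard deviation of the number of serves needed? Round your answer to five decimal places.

Y = total serves until the fourth success; negative binomial with r=4, p=0.10.
SD(Y) = √[r(1−p)/p²] = √(360.0000000) = 18.9736660

18.97367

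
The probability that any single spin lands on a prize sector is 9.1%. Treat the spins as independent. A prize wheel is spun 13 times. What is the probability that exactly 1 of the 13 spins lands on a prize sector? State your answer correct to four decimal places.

X ~ Binomial(n=13, p=0.091).
P(X=1) = C(13,1) · p^1 · (1−p)^12
= 13 · 0.091 · 0.31825 = 0.376488

0.3765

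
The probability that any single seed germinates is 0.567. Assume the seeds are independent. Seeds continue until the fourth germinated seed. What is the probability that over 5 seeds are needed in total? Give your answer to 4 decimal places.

Needing more than 5 seeds ⇔ fewer than 4 successes in the first 5. With X ~ Binomial(5, 0.567), P(Y > 5) = P(X ≤ 3).
  k=0: C(5,0)·0.567^0·0.433^5 = 0.015221
  k=1: C(5,1)·0.567^1·0.433^4 = 0.099656
  k=2: C(5,2)·0.567^2·0.433^3 = 0.260994
  k=3: C(5,3)·0.567^3·0.433^2 = 0.341763
P(X ≤ 3) = 0.717634

0.7176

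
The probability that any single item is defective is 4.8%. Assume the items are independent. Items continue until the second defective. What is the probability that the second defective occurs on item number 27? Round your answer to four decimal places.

0.0175

Y = trial on which the second success occurs; negative binomial, r=2, p=0.048.
P(Y=27) = C(26,1) · p^2 · (1−p)^25
= 26 · 0.002304 · 0.29236 = 0.017514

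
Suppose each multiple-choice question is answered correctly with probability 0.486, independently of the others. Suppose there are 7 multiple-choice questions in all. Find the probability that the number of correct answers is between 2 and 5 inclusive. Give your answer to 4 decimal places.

X ~ Binomial(7, 0.486); P(2 ≤ X ≤ 5) = Σ C(7,k) p^k (1−p)^(7−k) over k:
  k=2: C(7,2)·0.486^2·0.514^5 = 0.177954
  k=3: C(7,3)·0.486^3·0.514^4 = 0.280433
  k=4: C(7,4)·0.486^4·0.514^3 = 0.265157
  k=5: C(7,5)·0.486^5·0.514^2 = 0.150427
Total = 0.873971

0.8740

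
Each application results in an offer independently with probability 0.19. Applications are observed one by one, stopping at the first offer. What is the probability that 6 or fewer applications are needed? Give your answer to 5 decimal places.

Y = number of applications to the first success; geometric, p = 0.19.
P(Y ≤ 6) = 1 − (1−p)^6 = 1 − 0.2824295 = 0.7175705

0.71757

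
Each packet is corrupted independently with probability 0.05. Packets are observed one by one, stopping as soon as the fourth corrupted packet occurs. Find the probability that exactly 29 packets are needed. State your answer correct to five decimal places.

Y = trial on which the fourth success occurs; negative binomial, r=4, p=0.05.
P(Y=29) = C(28,3) · p^4 · (1−p)^25
= 3276 · 6.25e-06 · 0.27739 = 0.0056796

0.00568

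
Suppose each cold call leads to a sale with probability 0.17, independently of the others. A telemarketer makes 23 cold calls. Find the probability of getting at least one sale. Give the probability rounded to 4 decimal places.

0.9862

P(at least one) = 1 − P(none) = 1 − (1 − 0.17)^23
= 1 − 0.013766 = 0.986234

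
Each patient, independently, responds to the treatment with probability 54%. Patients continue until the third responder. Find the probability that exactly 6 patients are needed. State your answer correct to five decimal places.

Y = trial on which the third success occurs; negative binomial, r=3, p=0.54.
P(Y=6) = C(5,2) · p^3 · (1−p)^3
= 10 · 0.15746 · 0.097336 = 0.1532692

0.15327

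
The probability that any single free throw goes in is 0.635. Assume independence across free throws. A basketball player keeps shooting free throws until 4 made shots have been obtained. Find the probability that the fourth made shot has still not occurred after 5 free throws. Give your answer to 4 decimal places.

Needing more than 5 free throws ⇔ fewer than 4 successes in the first 5. With X ~ Binomial(5, 0.635), P(Y > 5) = P(X ≤ 3).
  k=0: C(5,0)·0.635^0·0.365^5 = 0.006478
  k=1: C(5,1)·0.635^1·0.365^4 = 0.056353
  k=2: C(5,2)·0.635^2·0.365^3 = 0.196077
  k=3: C(5,3)·0.635^3·0.365^2 = 0.341120
P(X ≤ 3) = 0.600028

0.6000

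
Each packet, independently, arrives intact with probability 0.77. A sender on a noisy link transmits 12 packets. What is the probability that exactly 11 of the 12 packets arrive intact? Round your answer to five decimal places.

X ~ Binomial(n=12, p=0.77).
P(X=11) = C(12,11) · p^11 · (1−p)^1
= 12 · 0.056415 · 0.23 = 0.1557066

0.15571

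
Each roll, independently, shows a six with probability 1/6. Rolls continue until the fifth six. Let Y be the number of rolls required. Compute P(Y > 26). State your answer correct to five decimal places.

0.55837

Needing more than 26 rolls ⇔ fewer than 5 successes in the first 26. With X ~ Binomial(26, 0.166667), P(Y > 26) = P(X ≤ 4).
  k=0: C(26,0)·0.166667^0·0.833333^26 = 0.0087355
  k=1: C(26,1)·0.166667^1·0.833333^25 = 0.0454246
  k=2: C(26,2)·0.166667^2·0.833333^24 = 0.1135615
  k=3: C(26,3)·0.166667^3·0.833333^23 = 0.1816983
  k=4: C(26,4)·0.166667^4·0.833333^22 = 0.2089531
P(X ≤ 4) = 0.5583729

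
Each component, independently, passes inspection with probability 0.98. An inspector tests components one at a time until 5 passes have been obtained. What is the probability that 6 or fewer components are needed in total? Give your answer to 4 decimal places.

0.9943

Finishing within 6 components ⇔ at least 5 successes in the first 6. With X ~ Binomial(6, 0.98), P(Y ≤ 6) = 1 − P(X ≤ 4).
  k=0: C(6,0)·0.98^0·0.02^6 = 0.000000
  k=1: C(6,1)·0.98^1·0.02^5 = 0.000000
  k=2: C(6,2)·0.98^2·0.02^4 = 0.000002
  k=3: C(6,3)·0.98^3·0.02^3 = 0.000151
  k=4: C(6,4)·0.98^4·0.02^2 = 0.005534
1 − 0.005687 = 0.994313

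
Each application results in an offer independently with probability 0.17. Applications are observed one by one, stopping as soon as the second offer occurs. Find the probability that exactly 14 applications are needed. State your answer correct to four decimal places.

0.0402

Y = trial on which the second success occurs; negative binomial, r=2, p=0.17.
P(Y=14) = C(13,1) · p^2 · (1−p)^12
= 13 · 0.0289 · 0.10689 = 0.040159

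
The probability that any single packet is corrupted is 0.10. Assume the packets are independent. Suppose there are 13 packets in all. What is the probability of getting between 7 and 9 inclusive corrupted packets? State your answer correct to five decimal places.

0.00010

X ~ Binomial(13, 0.10); P(7 ≤ X ≤ 9) = Σ C(13,k) p^k (1−p)^(13−k) over k:
  k=7: C(13,7)·0.10^7·0.90^6 = 0.0000912
  k=8: C(13,8)·0.10^8·0.90^5 = 0.0000076
  k=9: C(13,9)·0.10^9·0.90^4 = 0.0000005
Total = 0.0000993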